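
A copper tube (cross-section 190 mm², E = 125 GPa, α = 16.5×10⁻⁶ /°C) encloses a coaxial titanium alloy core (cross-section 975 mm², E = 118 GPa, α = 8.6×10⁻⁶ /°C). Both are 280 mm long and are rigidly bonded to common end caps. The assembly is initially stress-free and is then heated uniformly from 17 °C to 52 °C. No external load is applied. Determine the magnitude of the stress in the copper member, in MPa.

Equilibrium of a rigid end plate with no external load gives equal and opposite internal forces ±P in the two members. Since α_{copper} > α_{titanium alloy}, heating drives the copper into compression and the titanium alloy into tension.
Compatibility of the two members (thermal + elastic change equal): (α₁ − α₂)ΔT = P·[1/(A₁E₁) + 1/(A₂E₂)].
|α₁ − α₂|·ΔT = 7.9×10⁻⁶ × 35 = 0.0002765.
1/(A₁E₁) + 1/(A₂E₂) = 1/(190×125×10³) + 1/(975×118×10³) = 5.08×10⁻⁸ N⁻¹.
So P = 0.0002765 / 5.08×10⁻⁸ = 5.443 kN.
σ_{copper} = P/A₁ = 5443/190 = 28.65 MPa, compressive.

σ ≈ 28.6 MPa (compressive)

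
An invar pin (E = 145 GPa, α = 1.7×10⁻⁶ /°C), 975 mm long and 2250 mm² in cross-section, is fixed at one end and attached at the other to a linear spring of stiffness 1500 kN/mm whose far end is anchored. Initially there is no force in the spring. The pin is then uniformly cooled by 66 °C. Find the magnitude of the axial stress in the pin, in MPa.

σ ≈ 13.3 MPa (tensile)

The unrestrained thermal change is αΔT L = 1.7×10⁻⁶ × 66 × 975 = 0.1094 mm.
Let P be the tensile force in the spring. The pin extends elastically by PL/(AE) and the spring stretches by P/k; together these equal δ_free.
P [ L/(AE) + 1/k ] = δ_free → P [ 975/(2250×145×10³) + 1/(1500×10³) ] = 0.1094.
P = 0.1094 / 3.655×10⁻⁶ = 29930 N.
σ = P/A = 29930/2250 = 13.3 MPa.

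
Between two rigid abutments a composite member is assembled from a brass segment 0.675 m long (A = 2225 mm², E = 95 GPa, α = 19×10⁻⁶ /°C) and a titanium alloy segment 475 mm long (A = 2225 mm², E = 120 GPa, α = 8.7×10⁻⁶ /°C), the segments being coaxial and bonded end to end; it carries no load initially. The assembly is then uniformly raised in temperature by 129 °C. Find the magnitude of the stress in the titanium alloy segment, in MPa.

σ ≈ 198 MPa (compressive)

With the walls removed the bar would change length by δ_free = Σ αᵢΔT Lᵢ = 19×10⁻⁶×129×675 + 8.7×10⁻⁶×129×475 = 2.188 mm.
The walls prevent any net length change, so an axial force P (same in every segment) develops. Compatibility: P · Σ Lᵢ/(AᵢEᵢ) = δ_free.
The series flexibility is Σ Lᵢ/(AᵢEᵢ) = 675/(2225×95×10³) + 475/(2225×120×10³) = 4.972×10⁻⁶ mm/N.
Hence P = δ_free / Σ(L/AE) = 2.188/4.972×10⁻⁶ = 439.9 kN (compressive).
σ_{titanium alloy} = P / A = 439900 / 2225 = 197.7 MPa.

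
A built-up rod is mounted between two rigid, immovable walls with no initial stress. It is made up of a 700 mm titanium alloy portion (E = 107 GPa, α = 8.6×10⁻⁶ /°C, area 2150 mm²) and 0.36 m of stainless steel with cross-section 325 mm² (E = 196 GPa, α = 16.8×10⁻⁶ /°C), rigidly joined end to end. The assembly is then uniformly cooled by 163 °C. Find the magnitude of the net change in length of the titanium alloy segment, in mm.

Free thermal contraction of the whole bar: Σ αᵢΔT Lᵢ = 8.6×10⁻⁶×163×700 + 16.8×10⁻⁶×163×360 = 1.967 mm.
Since the ends are fixed, an axial force P builds up, equal in every segment, with P · Σ Lᵢ/(AᵢEᵢ) = δ_free.
The series flexibility is Σ Lᵢ/(AᵢEᵢ) = 700/(2150×107×10³) + 360/(325×196×10³) = 8.694×10⁻⁶ mm/N.
P = 1.967 / 8.694×10⁻⁶ = 226200 N = 226.2 kN, tensile.
For the titanium alloy segment, free thermal change = 8.6×10⁻⁶×163×700 = 0.9813 mm and elastic change from P = 226200×700/(2150×107×10³) = 0.6884 mm; these oppose, so the net change is 0.293 mm (segment shortens).

|ΔL| ≈ 0.293 mm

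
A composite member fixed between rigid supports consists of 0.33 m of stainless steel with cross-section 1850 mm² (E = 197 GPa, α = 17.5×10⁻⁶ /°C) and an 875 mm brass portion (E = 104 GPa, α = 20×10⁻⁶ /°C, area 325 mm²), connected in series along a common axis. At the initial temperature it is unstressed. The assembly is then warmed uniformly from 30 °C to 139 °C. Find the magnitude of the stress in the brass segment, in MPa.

σ ≈ 291 MPa (compressive)

Free thermal expansion of the whole bar: Σ αᵢΔT Lᵢ = 17.5×10⁻⁶×109×330 + 20×10⁻⁶×109×875 = 2.537 mm.
The rigid supports impose zero overall length change; the single axial force P common to all segments must satisfy P Σ Lᵢ/(AᵢEᵢ) = δ_free.
The series flexibility is Σ Lᵢ/(AᵢEᵢ) = 330/(1850×197×10³) + 875/(325×104×10³) = 2.679×10⁻⁵ mm/N.
P = 2.537 / 2.679×10⁻⁵ = 94690 N = 94.69 kN, compressive.
σ_{brass} = P / A = 94690 / 325 = 291.3 MPa.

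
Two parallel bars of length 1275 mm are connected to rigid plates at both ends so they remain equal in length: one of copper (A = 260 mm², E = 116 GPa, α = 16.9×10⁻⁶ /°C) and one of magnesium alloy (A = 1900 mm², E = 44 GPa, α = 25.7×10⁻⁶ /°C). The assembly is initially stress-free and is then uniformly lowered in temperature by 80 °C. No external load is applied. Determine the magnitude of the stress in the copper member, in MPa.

σ ≈ 60 MPa (compressive)

Both members must finish at the same length. With the larger α, the magnesium alloy tends to over-contract; the plates restrain it, putting the magnesium alloy in tension and the copper in compression. With no external load the two internal forces are equal and opposite, magnitude P.
Compatibility of the two members (thermal + elastic change equal): (α₁ − α₂)ΔT = P·[1/(A₁E₁) + 1/(A₂E₂)].
|α₁ − α₂|·ΔT = 8.8×10⁻⁶ × 80 = 0.000704.
1/(A₁E₁) + 1/(A₂E₂) = 1/(260×116×10³) + 1/(1900×44×10³) = 4.512×10⁻⁸ N⁻¹.
So P = 0.000704 / 4.512×10⁻⁸ = 15.6 kN.
σ_{copper} = P/A₁ = 15600/260 = 60.01 MPa, compressive.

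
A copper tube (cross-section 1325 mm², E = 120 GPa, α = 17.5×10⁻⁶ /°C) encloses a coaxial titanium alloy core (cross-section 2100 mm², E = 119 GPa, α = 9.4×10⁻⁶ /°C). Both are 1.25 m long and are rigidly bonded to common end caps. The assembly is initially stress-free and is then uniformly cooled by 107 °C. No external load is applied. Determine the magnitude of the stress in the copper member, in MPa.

σ ≈ 63.6 MPa (tensile)

The copper has the larger α, so on cooling it would change length more than the titanium alloy if both were free. The rigid plates force a common final length, so the copper is put into tension and the titanium alloy into compression, with equal and opposite forces P (no external load).
Equating the net (thermal + elastic) strains gives |α₁ − α₂|·ΔT = P·[1/(A₁E₁) + 1/(A₂E₂)].
|α₁ − α₂|·ΔT = 8.1×10⁻⁶ × 107 = 0.0008667.
1/(A₁E₁) + 1/(A₂E₂) = 1/(1325×120×10³) + 1/(2100×119×10³) = 1.029×10⁻⁸ N⁻¹.
P = 0.0008667 / 1.029×10⁻⁸ = 84220 N = 84.22 kN.
σ_{copper} = P/A₁ = 84220/1325 = 63.56 MPa, tensile.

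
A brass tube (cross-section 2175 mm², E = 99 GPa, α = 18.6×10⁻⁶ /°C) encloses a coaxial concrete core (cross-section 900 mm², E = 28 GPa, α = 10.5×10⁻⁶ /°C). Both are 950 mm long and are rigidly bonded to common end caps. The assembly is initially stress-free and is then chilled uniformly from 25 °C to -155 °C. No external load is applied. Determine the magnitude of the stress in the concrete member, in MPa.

σ ≈ 36.5 MPa (compressive)

Equilibrium of a rigid end plate with no external load gives equal and opposite internal forces ±P in the two members. Since α_{brass} > α_{concrete}, cooling drives the brass into tension and the concrete into compression.
Equating the net (thermal + elastic) strains gives |α₁ − α₂|·ΔT = P·[1/(A₁E₁) + 1/(A₂E₂)].
|α₁ − α₂|·ΔT = 8.1×10⁻⁶ × 180 = 0.001458.
1/(A₁E₁) + 1/(A₂E₂) = 1/(2175×99×10³) + 1/(900×28×10³) = 4.433×10⁻⁸ N⁻¹.
So P = 0.001458 / 4.433×10⁻⁸ = 32.89 kN.
σ_{concrete} = P/A₂ = 32890/900 = 36.55 MPa, compressive.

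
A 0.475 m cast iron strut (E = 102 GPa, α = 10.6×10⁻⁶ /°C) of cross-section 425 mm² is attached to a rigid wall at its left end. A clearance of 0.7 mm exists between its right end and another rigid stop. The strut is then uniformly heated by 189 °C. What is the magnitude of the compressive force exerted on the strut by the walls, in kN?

P ≈ 23 kN

If the wall were absent the strut would grow by αΔT L = 10.6×10⁻⁶ × 189 × 475 = 0.9516 mm.
This exceeds the 0.7 mm gap, so the wall pushes back. The portion of expansion that must be recovered elastically is δ_free − gap = 0.9516 − 0.7 = 0.2516 mm.
So σ = E(δ_free − g)/L = 102×10³ × 0.2516/475 = 54.03 MPa.
Force on the wall = σA = 54.03 × 425 mm² = 22.96 kN.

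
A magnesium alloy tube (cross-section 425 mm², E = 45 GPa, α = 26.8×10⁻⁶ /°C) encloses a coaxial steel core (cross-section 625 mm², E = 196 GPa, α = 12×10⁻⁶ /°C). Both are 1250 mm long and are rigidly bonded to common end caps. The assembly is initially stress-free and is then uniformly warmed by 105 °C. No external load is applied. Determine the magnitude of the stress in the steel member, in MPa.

The magnesium alloy has the larger α, so on heating it would change length more than the steel if both were free. The rigid plates force a common final length, so the magnesium alloy is put into compression and the steel into tension, with equal and opposite forces P (no external load).
Equating the net (thermal + elastic) strains gives |α₁ − α₂|·ΔT = P·[1/(A₁E₁) + 1/(A₂E₂)].
|α₁ − α₂|·ΔT = 14.8×10⁻⁶ × 105 = 0.001554.
1/(A₁E₁) + 1/(A₂E₂) = 1/(425×45×10³) + 1/(625×196×10³) = 6.045×10⁻⁸ N⁻¹.
So P = 0.001554 / 6.045×10⁻⁸ = 25.71 kN.
σ_{steel} = P/A₂ = 25710/625 = 41.13 MPa, tensile.

σ ≈ 41.1 MPa (tensile)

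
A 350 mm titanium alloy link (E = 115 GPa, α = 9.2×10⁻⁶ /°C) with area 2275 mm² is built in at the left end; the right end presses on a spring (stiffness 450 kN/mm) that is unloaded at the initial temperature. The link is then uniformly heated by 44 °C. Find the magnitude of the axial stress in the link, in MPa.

The unrestrained thermal change is αΔT L = 9.2×10⁻⁶ × 44 × 350 = 0.1417 mm.
With a force P in the spring, the elastic change of the link is PL/(AE) and that of the spring is P/k; compatibility requires their sum to equal δ_free.
So P = δ_free / [L/(AE) + 1/k] = 0.1417 / [ 350/(2275×115×10³) + 1/(450×10³) ].
P = 0.1417 / 3.56×10⁻⁶ = 39800 N.
σ = P/A = 39800/2275 = 17.49 MPa.

σ ≈ 17.5 MPa (compressive)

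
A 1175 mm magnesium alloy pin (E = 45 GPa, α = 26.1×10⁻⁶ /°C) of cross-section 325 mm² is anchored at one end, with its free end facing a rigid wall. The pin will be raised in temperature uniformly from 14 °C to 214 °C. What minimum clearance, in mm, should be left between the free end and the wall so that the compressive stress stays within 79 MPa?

With no wall the pin would lengthen by αΔT L = 26.1×10⁻⁶ × 200 × 1175 = 6.133 mm.
A stress of 79 MPa corresponds to the wall pushing the pin back by σL/E = 79×1175/(45×10³) = 2.063 mm.
The gap must absorb the remainder: g_min = 6.133 − 2.063 = 4.071 mm.

g ≈ 4.07 mm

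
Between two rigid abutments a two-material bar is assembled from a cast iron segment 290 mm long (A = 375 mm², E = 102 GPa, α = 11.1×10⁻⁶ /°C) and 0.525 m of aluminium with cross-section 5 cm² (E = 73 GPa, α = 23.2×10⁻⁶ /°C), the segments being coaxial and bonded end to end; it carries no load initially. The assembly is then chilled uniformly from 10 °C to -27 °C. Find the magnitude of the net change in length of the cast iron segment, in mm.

|ΔL| ≈ 0.0776 mm

With the walls removed the bar would change length by δ_free = Σ αᵢΔT Lᵢ = 11.1×10⁻⁶×37×290 + 23.2×10⁻⁶×37×525 = 0.5698 mm.
The walls prevent any net length change, so an axial force P (same in every segment) develops. Compatibility: P · Σ Lᵢ/(AᵢEᵢ) = δ_free.
Σ Lᵢ/(AᵢEᵢ) = 290/(375×102×10³) + 525/(500×73×10³) = 2.197×10⁻⁵ mm/N.
P = 0.5698 / 2.197×10⁻⁵ = 25940 N = 25.94 kN, tensile.
For the cast iron segment, free thermal change = 11.1×10⁻⁶×37×290 = 0.1191 mm and elastic change from P = 25940×290/(375×102×10³) = 0.1967 mm; these oppose, so the net change is 0.0776 mm (segment lengthens).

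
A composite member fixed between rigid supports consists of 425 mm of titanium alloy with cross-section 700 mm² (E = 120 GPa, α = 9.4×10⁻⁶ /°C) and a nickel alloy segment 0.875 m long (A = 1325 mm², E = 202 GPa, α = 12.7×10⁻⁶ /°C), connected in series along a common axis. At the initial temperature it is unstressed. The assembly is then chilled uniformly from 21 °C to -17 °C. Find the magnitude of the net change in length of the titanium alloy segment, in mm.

With the walls removed the bar would change length by δ_free = Σ αᵢΔT Lᵢ = 9.4×10⁻⁶×38×425 + 12.7×10⁻⁶×38×875 = 0.5741 mm.
Since the ends are fixed, an axial force P builds up, equal in every segment, with P · Σ Lᵢ/(AᵢEᵢ) = δ_free.
The series flexibility is Σ Lᵢ/(AᵢEᵢ) = 425/(700×120×10³) + 875/(1325×202×10³) = 8.329×10⁻⁶ mm/N.
So P = 0.5741 / 8.329×10⁻⁶ = 68.93 kN, tensile.
For the titanium alloy segment, free thermal change = 9.4×10⁻⁶×38×425 = 0.1518 mm and elastic change from P = 68930×425/(700×120×10³) = 0.3487 mm; these oppose, so the net change is 0.197 mm (segment lengthens).

|ΔL| ≈ 0.197 mm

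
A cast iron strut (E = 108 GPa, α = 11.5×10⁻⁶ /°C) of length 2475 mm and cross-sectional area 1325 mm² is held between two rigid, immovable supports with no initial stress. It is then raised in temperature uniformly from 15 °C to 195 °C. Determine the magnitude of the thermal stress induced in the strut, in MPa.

σ ≈ 224 MPa (compressive)

The supports are rigid, so the total axial strain is zero. The restrained thermal strain is ε = αΔT = 11.5×10⁻⁶ × 180 = 2070×10⁻⁶.
σ = EαΔT = 108×10³ × 11.5×10⁻⁶ × 180 = 223.6 MPa (compressive; the strut is trying to expand).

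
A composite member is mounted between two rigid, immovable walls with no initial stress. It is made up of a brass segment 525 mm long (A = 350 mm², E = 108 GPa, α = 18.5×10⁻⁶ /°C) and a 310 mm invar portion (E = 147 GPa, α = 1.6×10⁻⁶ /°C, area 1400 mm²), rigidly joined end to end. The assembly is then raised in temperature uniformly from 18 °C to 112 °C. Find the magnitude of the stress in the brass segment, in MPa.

σ ≈ 178 MPa (compressive)

With the walls removed the bar would change length by δ_free = Σ αᵢΔT Lᵢ = 18.5×10⁻⁶×94×525 + 1.6×10⁻⁶×94×310 = 0.9596 mm.
Since the ends are fixed, an axial force P builds up, equal in every segment, with P · Σ Lᵢ/(AᵢEᵢ) = δ_free.
Σ Lᵢ/(AᵢEᵢ) = 525/(350×108×10³) + 310/(1400×147×10³) = 1.54×10⁻⁵ mm/N.
P = 0.9596 / 1.54×10⁻⁵ = 62330 N = 62.33 kN, compressive.
σ_{brass} = P / A = 62330 / 350 = 178.1 MPa.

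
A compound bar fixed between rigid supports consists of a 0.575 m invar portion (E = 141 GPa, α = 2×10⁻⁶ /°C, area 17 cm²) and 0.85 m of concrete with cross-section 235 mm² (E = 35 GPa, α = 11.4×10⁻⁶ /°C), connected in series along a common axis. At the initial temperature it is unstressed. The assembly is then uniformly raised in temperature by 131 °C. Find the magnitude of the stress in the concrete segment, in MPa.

With the walls removed the bar would change length by δ_free = Σ αᵢΔT Lᵢ = 2×10⁻⁶×131×575 + 11.4×10⁻⁶×131×850 = 1.42 mm.
The walls prevent any net length change, so an axial force P (same in every segment) develops. Compatibility: P · Σ Lᵢ/(AᵢEᵢ) = δ_free.
Σ Lᵢ/(AᵢEᵢ) = 575/(1700×141×10³) + 850/(235×35×10³) = 0.0001057 mm/N.
Hence P = δ_free / Σ(L/AE) = 1.42/0.0001057 = 13.43 kN (compressive).
σ_{concrete} = P / A = 13430 / 235 = 57.15 MPa.

σ ≈ 57.1 MPa (compressive)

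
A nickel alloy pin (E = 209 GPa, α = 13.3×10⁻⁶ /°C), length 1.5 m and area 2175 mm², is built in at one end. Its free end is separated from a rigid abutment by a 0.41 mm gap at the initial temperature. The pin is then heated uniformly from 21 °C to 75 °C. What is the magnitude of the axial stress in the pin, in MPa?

Free thermal elongation = αΔT L = 13.3×10⁻⁶ × 54 × 1500 = 1.077 mm.
The gap closes (δ_free > 0.41 mm) and the wall then resists a further 1.077 − 0.41 = 0.6673 mm of expansion.
So σ = E(δ_free − g)/L = 209×10³ × 0.6673/1500 = 92.98 MPa.

σ ≈ 93 MPa (compressive)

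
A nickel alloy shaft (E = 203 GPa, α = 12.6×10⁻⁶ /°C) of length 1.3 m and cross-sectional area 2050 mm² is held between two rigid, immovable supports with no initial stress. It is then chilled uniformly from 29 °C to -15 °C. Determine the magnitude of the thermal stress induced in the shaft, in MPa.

Because both ends are immovable the net strain is zero, and the suppressed thermal strain is αΔT = 12.6×10⁻⁶ × 44 = 554.4×10⁻⁶.
σ = EαΔT = 203×10³ × 12.6×10⁻⁶ × 44 = 112.5 MPa (tensile; the shaft is trying to contract).

σ ≈ 113 MPa (tensile)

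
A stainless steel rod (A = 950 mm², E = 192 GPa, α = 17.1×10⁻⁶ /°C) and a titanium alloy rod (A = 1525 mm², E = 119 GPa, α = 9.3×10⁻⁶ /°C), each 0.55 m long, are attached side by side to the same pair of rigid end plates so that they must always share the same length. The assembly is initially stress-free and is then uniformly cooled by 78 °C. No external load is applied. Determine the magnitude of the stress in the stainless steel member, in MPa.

σ ≈ 58.3 MPa (tensile)

Equilibrium of a rigid end plate with no external load gives equal and opposite internal forces ±P in the two members. Since α_{stainless steel} > α_{titanium alloy}, cooling drives the stainless steel into tension and the titanium alloy into compression.
Equating the net (thermal + elastic) strains gives |α₁ − α₂|·ΔT = P·[1/(A₁E₁) + 1/(A₂E₂)].
|α₁ − α₂|·ΔT = 7.8×10⁻⁶ × 78 = 0.0006084.
1/(A₁E₁) + 1/(A₂E₂) = 1/(950×192×10³) + 1/(1525×119×10³) = 1.099×10⁻⁸ N⁻¹.
P = 0.0006084 / 1.099×10⁻⁸ = 55350 N = 55.35 kN.
σ_{stainless steel} = P/A₁ = 55350/950 = 58.26 MPa, tensile.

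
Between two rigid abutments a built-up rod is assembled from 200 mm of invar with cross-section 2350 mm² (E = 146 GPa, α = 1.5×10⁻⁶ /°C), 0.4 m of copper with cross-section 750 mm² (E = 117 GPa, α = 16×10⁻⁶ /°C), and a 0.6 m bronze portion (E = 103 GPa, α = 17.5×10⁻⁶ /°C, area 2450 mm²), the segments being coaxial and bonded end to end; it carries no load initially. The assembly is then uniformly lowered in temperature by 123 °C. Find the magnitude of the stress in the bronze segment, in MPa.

With the walls removed the bar would change length by δ_free = Σ αᵢΔT Lᵢ = 1.5×10⁻⁶×123×200 + 16×10⁻⁶×123×400 + 17.5×10⁻⁶×123×600 = 2.116 mm.
The rigid supports impose zero overall length change; the single axial force P common to all segments must satisfy P Σ Lᵢ/(AᵢEᵢ) = δ_free.
The series flexibility is Σ Lᵢ/(AᵢEᵢ) = 200/(2350×146×10³) + 400/(750×117×10³) + 600/(2450×103×10³) = 7.519×10⁻⁶ mm/N.
P = 2.116 / 7.519×10⁻⁶ = 281400 N = 281.4 kN, tensile.
σ_{bronze} = P / A = 281400 / 2450 = 114.8 MPa.

σ ≈ 115 MPa (tensile)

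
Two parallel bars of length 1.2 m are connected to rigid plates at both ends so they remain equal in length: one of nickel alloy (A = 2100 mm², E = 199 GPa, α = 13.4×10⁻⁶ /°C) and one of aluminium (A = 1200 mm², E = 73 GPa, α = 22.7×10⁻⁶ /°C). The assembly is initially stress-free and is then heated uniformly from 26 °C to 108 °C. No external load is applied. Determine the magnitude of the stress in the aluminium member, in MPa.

The aluminium has the larger α, so on heating it would change length more than the nickel alloy if both were free. The rigid plates force a common final length, so the aluminium is put into compression and the nickel alloy into tension, with equal and opposite forces P (no external load).
Compatibility of the two members (thermal + elastic change equal): (α₁ − α₂)ΔT = P·[1/(A₁E₁) + 1/(A₂E₂)].
|α₁ − α₂|·ΔT = 9.3×10⁻⁶ × 82 = 0.0007626.
1/(A₁E₁) + 1/(A₂E₂) = 1/(2100×199×10³) + 1/(1200×73×10³) = 1.381×10⁻⁸ N⁻¹.
P = 0.0007626 / 1.381×10⁻⁸ = 55230 N = 55.23 kN.
σ_{aluminium} = P/A₂ = 55230/1200 = 46.02 MPa, compressive.

σ ≈ 46 MPa (compressive)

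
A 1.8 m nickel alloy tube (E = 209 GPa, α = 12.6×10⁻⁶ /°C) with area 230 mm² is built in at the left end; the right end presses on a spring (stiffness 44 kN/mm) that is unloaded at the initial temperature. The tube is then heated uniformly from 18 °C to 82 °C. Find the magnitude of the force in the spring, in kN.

P ≈ 24.1 kN

The unrestrained thermal change is αΔT L = 12.6×10⁻⁶ × 64 × 1800 = 1.452 mm.
With a force P in the spring, the elastic change of the tube is PL/(AE) and that of the spring is P/k; compatibility requires their sum to equal δ_free.
P [ L/(AE) + 1/k ] = δ_free → P [ 1800/(230×209×10³) + 1/(44×10³) ] = 1.452.
P = 1.452 / 6.017×10⁻⁵ = 24120 N.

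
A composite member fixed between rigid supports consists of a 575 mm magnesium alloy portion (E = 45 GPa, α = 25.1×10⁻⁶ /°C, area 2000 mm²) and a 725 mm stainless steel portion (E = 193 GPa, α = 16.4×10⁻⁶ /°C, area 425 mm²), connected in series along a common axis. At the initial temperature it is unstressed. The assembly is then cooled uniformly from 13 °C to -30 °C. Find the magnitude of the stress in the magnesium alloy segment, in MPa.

σ ≈ 37.2 MPa (tensile)

If the supports were absent, the total length change would be Σ αᵢΔT Lᵢ = 25.1×10⁻⁶×43×575 + 16.4×10⁻⁶×43×725 = 1.132 mm.
The rigid supports impose zero overall length change; the single axial force P common to all segments must satisfy P Σ Lᵢ/(AᵢEᵢ) = δ_free.
The series flexibility is Σ Lᵢ/(AᵢEᵢ) = 575/(2000×45×10³) + 725/(425×193×10³) = 1.523×10⁻⁵ mm/N.
P = 1.132 / 1.523×10⁻⁵ = 74330 N = 74.33 kN, tensile.
σ_{magnesium alloy} = P / A = 74330 / 2000 = 37.16 MPa.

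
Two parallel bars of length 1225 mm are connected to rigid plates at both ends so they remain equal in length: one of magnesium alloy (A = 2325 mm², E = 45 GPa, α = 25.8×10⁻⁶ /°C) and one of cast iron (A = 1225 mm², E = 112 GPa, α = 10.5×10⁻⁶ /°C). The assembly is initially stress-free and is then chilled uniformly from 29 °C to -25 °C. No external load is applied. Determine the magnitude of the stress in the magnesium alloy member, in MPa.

Both members must finish at the same length. With the larger α, the magnesium alloy tends to over-contract; the plates restrain it, putting the magnesium alloy in tension and the cast iron in compression. With no external load the two internal forces are equal and opposite, magnitude P.
Compatibility of the two members (thermal + elastic change equal): (α₁ − α₂)ΔT = P·[1/(A₁E₁) + 1/(A₂E₂)].
|α₁ − α₂|·ΔT = 15.3×10⁻⁶ × 54 = 0.0008262.
1/(A₁E₁) + 1/(A₂E₂) = 1/(2325×45×10³) + 1/(1225×112×10³) = 1.685×10⁻⁸ N⁻¹.
So P = 0.0008262 / 1.685×10⁻⁸ = 49.04 kN.
σ_{magnesium alloy} = P/A₁ = 49040/2325 = 21.09 MPa, tensile.

σ ≈ 21.1 MPa (tensile)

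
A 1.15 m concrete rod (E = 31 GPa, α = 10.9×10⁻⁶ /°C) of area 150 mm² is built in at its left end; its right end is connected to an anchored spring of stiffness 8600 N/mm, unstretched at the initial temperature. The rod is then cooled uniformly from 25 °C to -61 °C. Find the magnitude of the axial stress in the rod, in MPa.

If the spring were absent the rod would shorten by αΔT L = 10.9×10⁻⁶ × 86 × 1150 = 1.078 mm.
With a force P in the spring, the elastic change of the rod is PL/(AE) and that of the spring is P/k; compatibility requires their sum to equal δ_free.
So P = δ_free / [L/(AE) + 1/k] = 1.078 / [ 1150/(150×31×10³) + 1/(8600) ].
P = 1.078 / 0.0003636 = 2965 N.
σ = P/A = 2965/150 = 19.77 MPa.

σ ≈ 19.8 MPa (tensile)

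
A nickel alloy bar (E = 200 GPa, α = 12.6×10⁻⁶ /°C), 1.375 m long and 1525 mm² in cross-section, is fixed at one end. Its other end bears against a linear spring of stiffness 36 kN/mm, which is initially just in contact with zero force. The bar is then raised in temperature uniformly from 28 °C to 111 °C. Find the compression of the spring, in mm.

δ ≈ 1.24 mm

Free thermal expansion: δ_free = αΔT L = 12.6×10⁻⁶ × 83 × 1375 = 1.438 mm.
Let P be the compressive force at the spring. The bar shortens elastically by PL/(AE) and the spring compresses by P/k; together these equal δ_free.
P [ L/(AE) + 1/k ] = δ_free → P [ 1375/(1525×200×10³) + 1/(36×10³) ] = 1.438.
P = 1.438 / 3.229×10⁻⁵ = 44540 N.
Spring compression = P/k = 44540/(36×10³) = 1.237 mm.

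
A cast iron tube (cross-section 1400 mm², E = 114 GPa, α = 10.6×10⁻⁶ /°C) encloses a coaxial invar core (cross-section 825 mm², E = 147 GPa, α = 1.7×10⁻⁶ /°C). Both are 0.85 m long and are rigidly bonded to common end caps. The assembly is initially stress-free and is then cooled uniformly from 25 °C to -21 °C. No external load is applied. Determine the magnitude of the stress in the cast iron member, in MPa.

σ ≈ 20.2 MPa (tensile)

Both members must finish at the same length. With the larger α, the cast iron tends to over-contract; the plates restrain it, putting the cast iron in tension and the invar in compression. With no external load the two internal forces are equal and opposite, magnitude P.
Equating the net (thermal + elastic) strains gives |α₁ − α₂|·ΔT = P·[1/(A₁E₁) + 1/(A₂E₂)].
|α₁ − α₂|·ΔT = 8.9×10⁻⁶ × 46 = 0.0004094.
1/(A₁E₁) + 1/(A₂E₂) = 1/(1400×114×10³) + 1/(825×147×10³) = 1.451×10⁻⁸ N⁻¹.
So P = 0.0004094 / 1.451×10⁻⁸ = 28.21 kN.
σ_{cast iron} = P/A₁ = 28210/1400 = 20.15 MPa, tensile.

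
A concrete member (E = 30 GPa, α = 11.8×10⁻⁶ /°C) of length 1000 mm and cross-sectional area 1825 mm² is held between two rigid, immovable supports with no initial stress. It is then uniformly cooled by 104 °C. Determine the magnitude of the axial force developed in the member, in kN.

P ≈ 67.2 kN (tensile)

With zero net strain, σ = E·αΔT = 30 GPa × 11.8×10⁻⁶ × 104 = 36.82 MPa.
Then P = σA = 36.82 × 1825 mm² = 67.19 kN, tensile.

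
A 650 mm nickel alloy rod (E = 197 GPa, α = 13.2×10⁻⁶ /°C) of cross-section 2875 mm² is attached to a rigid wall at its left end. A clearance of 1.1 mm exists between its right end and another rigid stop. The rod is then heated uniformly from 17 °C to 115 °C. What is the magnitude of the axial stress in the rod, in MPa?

Unrestrained expansion: δ_free = αΔT L = 13.2×10⁻⁶ × 98 × 650 = 0.8408 mm.
This is smaller than the 1.1 mm clearance, so the rod expands freely without reaching the stop — the stress is zero.

σ ≈ 0 MPa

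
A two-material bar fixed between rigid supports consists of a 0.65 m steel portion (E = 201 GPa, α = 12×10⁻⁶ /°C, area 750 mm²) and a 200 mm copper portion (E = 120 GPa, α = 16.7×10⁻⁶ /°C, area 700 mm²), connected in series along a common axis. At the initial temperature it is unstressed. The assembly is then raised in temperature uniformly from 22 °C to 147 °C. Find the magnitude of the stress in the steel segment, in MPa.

σ ≈ 277 MPa (compressive)

If the supports were absent, the total length change would be Σ αᵢΔT Lᵢ = 12×10⁻⁶×125×650 + 16.7×10⁻⁶×125×200 = 1.393 mm.
Since the ends are fixed, an axial force P builds up, equal in every segment, with P · Σ Lᵢ/(AᵢEᵢ) = δ_free.
Σ Lᵢ/(AᵢEᵢ) = 650/(750×201×10³) + 200/(700×120×10³) = 6.693×10⁻⁶ mm/N.
So P = 1.393 / 6.693×10⁻⁶ = 208.1 kN, compressive.
σ_{steel} = P / A = 208100 / 750 = 277.4 MPa.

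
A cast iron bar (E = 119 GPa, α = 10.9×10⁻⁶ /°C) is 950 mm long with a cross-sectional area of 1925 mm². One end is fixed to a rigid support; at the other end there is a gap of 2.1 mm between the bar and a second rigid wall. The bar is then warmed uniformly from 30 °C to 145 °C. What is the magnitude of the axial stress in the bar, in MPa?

σ ≈ 0 MPa

If the wall were absent the bar would grow by αΔT L = 10.9×10⁻⁶ × 115 × 950 = 1.191 mm.
This is smaller than the 2.1 mm clearance, so the bar expands freely without reaching the stop — the stress is zero.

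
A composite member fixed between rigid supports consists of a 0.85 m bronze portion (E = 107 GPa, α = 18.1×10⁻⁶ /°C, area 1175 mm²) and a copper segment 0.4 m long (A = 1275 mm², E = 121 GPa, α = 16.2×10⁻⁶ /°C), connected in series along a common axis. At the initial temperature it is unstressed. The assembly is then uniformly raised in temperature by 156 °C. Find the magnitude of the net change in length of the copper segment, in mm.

|ΔL| ≈ 0.0654 mm

If the supports were absent, the total length change would be Σ αᵢΔT Lᵢ = 18.1×10⁻⁶×156×850 + 16.2×10⁻⁶×156×400 = 3.411 mm.
The rigid supports impose zero overall length change; the single axial force P common to all segments must satisfy P Σ Lᵢ/(AᵢEᵢ) = δ_free.
Σ Lᵢ/(AᵢEᵢ) = 850/(1175×107×10³) + 400/(1275×121×10³) = 9.354×10⁻⁶ mm/N.
So P = 3.411 / 9.354×10⁻⁶ = 364.7 kN, compressive.
For the copper segment, free thermal change = 16.2×10⁻⁶×156×400 = 1.011 mm and elastic change from P = 364700×400/(1275×121×10³) = 0.9455 mm; these oppose, so the net change is 0.0654 mm (segment lengthens).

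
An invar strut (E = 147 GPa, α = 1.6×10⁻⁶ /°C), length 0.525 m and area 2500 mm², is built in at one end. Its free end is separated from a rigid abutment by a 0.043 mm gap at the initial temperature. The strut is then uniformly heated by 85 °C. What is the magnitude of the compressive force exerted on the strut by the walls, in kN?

P ≈ 19.9 kN

Unrestrained expansion: δ_free = αΔT L = 1.6×10⁻⁶ × 85 × 525 = 0.0714 mm.
This exceeds the 0.043 mm gap, so the wall pushes back. The portion of expansion that must be recovered elastically is δ_free − gap = 0.0714 − 0.043 = 0.0284 mm.
Compatibility: PL/(AE) = 0.0284 mm, so σ = P/A = E × (0.0284/525) = 7.952 MPa.
P = σA = 7.952 × 2500 = 19.88 kN.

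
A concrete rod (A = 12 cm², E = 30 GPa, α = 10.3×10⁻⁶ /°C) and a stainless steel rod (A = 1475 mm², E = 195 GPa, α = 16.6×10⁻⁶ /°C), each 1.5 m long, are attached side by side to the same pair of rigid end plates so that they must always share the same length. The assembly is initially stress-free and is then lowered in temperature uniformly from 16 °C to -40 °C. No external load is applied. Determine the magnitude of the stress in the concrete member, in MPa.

σ ≈ 9.41 MPa (compressive)

Equilibrium of a rigid end plate with no external load gives equal and opposite internal forces ±P in the two members. Since α_{stainless steel} > α_{concrete}, cooling drives the stainless steel into tension and the concrete into compression.
Setting the final lengths equal and cancelling L: (α₁ − α₂)ΔT = P/(A₁E₁) + P/(A₂E₂).
|α₁ − α₂|·ΔT = 6.3×10⁻⁶ × 56 = 0.0003528.
1/(A₁E₁) + 1/(A₂E₂) = 1/(1200×30×10³) + 1/(1475×195×10³) = 3.125×10⁻⁸ N⁻¹.
P = 0.0003528 / 3.125×10⁻⁸ = 11290 N = 11.29 kN.
σ_{concrete} = P/A₁ = 11290/1200 = 9.407 MPa, compressive.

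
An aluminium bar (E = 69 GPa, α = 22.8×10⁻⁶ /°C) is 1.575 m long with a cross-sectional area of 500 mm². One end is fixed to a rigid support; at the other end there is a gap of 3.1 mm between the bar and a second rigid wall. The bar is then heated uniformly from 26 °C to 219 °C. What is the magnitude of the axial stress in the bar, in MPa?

If the wall were absent the bar would grow by αΔT L = 22.8×10⁻⁶ × 193 × 1575 = 6.931 mm.
The gap closes (δ_free > 3.1 mm) and the wall then resists a further 6.931 − 3.1 = 3.831 mm of expansion.
So σ = E(δ_free − g)/L = 69×10³ × 3.831/1575 = 167.8 MPa.

σ ≈ 168 MPa (compressive)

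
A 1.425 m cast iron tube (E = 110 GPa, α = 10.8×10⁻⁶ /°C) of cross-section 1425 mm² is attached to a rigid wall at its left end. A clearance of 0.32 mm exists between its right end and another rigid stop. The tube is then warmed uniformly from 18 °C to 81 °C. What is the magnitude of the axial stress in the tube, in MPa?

σ ≈ 50.1 MPa (compressive)

Free thermal elongation = αΔT L = 10.8×10⁻⁶ × 63 × 1425 = 0.9696 mm.
After closing the 0.32 mm clearance, 0.9696 − 0.32 = 0.6496 mm of expansion remains to be suppressed by the wall.
That suppressed elongation corresponds to σ = E·Δ/L = 110×10³ × 0.6496/1425 = 50.14 MPa.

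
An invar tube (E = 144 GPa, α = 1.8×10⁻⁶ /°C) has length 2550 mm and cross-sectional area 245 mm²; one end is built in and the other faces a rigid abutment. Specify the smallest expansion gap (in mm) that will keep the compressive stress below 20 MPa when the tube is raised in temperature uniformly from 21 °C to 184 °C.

g ≈ 0.394 mm

With no wall the tube would lengthen by αΔT L = 1.8×10⁻⁶ × 163 × 2550 = 0.7482 mm.
A stress of 20 MPa corresponds to the wall pushing the tube back by σL/E = 20×2550/(144×10³) = 0.3542 mm.
The gap must absorb the remainder: g_min = 0.7482 − 0.3542 = 0.394 mm.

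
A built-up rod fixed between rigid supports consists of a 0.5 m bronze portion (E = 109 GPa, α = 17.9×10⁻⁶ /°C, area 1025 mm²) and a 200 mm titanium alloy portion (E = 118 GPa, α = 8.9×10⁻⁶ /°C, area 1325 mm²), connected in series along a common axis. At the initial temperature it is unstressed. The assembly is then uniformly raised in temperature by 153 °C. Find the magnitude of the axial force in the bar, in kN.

P ≈ 285 kN (compressive)

If the supports were absent, the total length change would be Σ αᵢΔT Lᵢ = 17.9×10⁻⁶×153×500 + 8.9×10⁻⁶×153×200 = 1.642 mm.
The walls prevent any net length change, so an axial force P (same in every segment) develops. Compatibility: P · Σ Lᵢ/(AᵢEᵢ) = δ_free.
The series flexibility is Σ Lᵢ/(AᵢEᵢ) = 500/(1025×109×10³) + 200/(1325×118×10³) = 5.754×10⁻⁶ mm/N.
P = 1.642 / 5.754×10⁻⁶ = 285300 N = 285.3 kN, compressive.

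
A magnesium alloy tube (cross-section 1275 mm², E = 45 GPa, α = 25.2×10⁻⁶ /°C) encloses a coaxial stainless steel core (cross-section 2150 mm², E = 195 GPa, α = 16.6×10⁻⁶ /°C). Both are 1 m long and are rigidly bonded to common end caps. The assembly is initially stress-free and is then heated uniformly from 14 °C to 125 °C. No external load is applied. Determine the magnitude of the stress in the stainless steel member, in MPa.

The magnesium alloy has the larger α, so on heating it would change length more than the stainless steel if both were free. The rigid plates force a common final length, so the magnesium alloy is put into compression and the stainless steel into tension, with equal and opposite forces P (no external load).
Setting the final lengths equal and cancelling L: (α₁ − α₂)ΔT = P/(A₁E₁) + P/(A₂E₂).
|α₁ − α₂|·ΔT = 8.6×10⁻⁶ × 111 = 0.0009546.
1/(A₁E₁) + 1/(A₂E₂) = 1/(1275×45×10³) + 1/(2150×195×10³) = 1.981×10⁻⁸ N⁻¹.
P = 0.0009546 / 1.981×10⁻⁸ = 48180 N = 48.18 kN.
σ_{stainless steel} = P/A₂ = 48180/2150 = 22.41 MPa, tensile.

σ ≈ 22.4 MPa (tensile)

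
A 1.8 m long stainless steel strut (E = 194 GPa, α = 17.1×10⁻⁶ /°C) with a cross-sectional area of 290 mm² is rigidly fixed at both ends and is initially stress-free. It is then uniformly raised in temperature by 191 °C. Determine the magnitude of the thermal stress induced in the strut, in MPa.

With length fixed, the mechanical strain must cancel the thermal strain αΔT = 17.1×10⁻⁶ × 191 = 3266.1×10⁻⁶.
σ = EαΔT = 194×10³ × 17.1×10⁻⁶ × 191 = 633.6 MPa (compressive; the strut is trying to expand).

σ ≈ 634 MPa (compressive)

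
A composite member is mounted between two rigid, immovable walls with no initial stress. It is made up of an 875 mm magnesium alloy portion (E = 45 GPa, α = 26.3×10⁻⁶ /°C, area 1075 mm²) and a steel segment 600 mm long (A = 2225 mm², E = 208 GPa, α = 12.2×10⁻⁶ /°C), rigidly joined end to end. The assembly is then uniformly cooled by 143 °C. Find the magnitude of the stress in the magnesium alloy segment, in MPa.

σ ≈ 208 MPa (tensile)

If the supports were absent, the total length change would be Σ αᵢΔT Lᵢ = 26.3×10⁻⁶×143×875 + 12.2×10⁻⁶×143×600 = 4.338 mm.
The walls prevent any net length change, so an axial force P (same in every segment) develops. Compatibility: P · Σ Lᵢ/(AᵢEᵢ) = δ_free.
Σ Lᵢ/(AᵢEᵢ) = 875/(1075×45×10³) + 600/(2225×208×10³) = 1.938×10⁻⁵ mm/N.
So P = 4.338 / 1.938×10⁻⁵ = 223.8 kN, tensile.
σ_{magnesium alloy} = P / A = 223800 / 1075 = 208.2 MPa.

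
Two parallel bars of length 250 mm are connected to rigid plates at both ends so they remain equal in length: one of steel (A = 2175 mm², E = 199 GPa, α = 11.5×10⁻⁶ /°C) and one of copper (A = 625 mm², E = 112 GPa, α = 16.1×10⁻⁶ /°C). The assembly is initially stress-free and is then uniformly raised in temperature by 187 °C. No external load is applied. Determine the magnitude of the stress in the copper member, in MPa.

σ ≈ 82.9 MPa (compressive)

Both members must finish at the same length. With the larger α, the copper tends to over-expand; the plates restrain it, putting the copper in compression and the steel in tension. With no external load the two internal forces are equal and opposite, magnitude P.
Compatibility of the two members (thermal + elastic change equal): (α₁ − α₂)ΔT = P·[1/(A₁E₁) + 1/(A₂E₂)].
|α₁ − α₂|·ΔT = 4.6×10⁻⁶ × 187 = 0.0008602.
1/(A₁E₁) + 1/(A₂E₂) = 1/(2175×199×10³) + 1/(625×112×10³) = 1.66×10⁻⁸ N⁻¹.
So P = 0.0008602 / 1.66×10⁻⁸ = 51.83 kN.
σ_{copper} = P/A₂ = 51830/625 = 82.93 MPa, compressive.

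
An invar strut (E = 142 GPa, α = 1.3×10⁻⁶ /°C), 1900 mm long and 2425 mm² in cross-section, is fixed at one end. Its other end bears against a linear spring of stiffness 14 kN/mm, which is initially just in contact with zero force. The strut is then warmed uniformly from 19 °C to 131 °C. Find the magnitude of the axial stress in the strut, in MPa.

If the spring were absent the strut would lengthen by αΔT L = 1.3×10⁻⁶ × 112 × 1900 = 0.2766 mm.
Let P be the compressive force at the spring. The strut shortens elastically by PL/(AE) and the spring compresses by P/k; together these equal δ_free.
P [ L/(AE) + 1/k ] = δ_free → P [ 1900/(2425×142×10³) + 1/(14×10³) ] = 0.2766.
P = 0.2766 / 7.695×10⁻⁵ = 3595 N.
σ = P/A = 3595/2425 = 1.483 MPa.

σ ≈ 1.48 MPa (compressive)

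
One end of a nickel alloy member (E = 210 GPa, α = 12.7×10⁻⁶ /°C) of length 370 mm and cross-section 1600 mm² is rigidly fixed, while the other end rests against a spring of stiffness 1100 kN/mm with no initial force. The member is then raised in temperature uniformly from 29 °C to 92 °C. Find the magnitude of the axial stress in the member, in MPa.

σ ≈ 92 MPa (compressive)

Free thermal expansion: δ_free = αΔT L = 12.7×10⁻⁶ × 63 × 370 = 0.296 mm.
Let P be the compressive force at the spring. The member shortens elastically by PL/(AE) and the spring compresses by P/k; together these equal δ_free.
P [ L/(AE) + 1/k ] = δ_free → P [ 370/(1600×210×10³) + 1/(1100×10³) ] = 0.296.
P = 0.296 / 2.01×10⁻⁶ = 147300 N.
σ = P/A = 147300/1600 = 92.04 MPa.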